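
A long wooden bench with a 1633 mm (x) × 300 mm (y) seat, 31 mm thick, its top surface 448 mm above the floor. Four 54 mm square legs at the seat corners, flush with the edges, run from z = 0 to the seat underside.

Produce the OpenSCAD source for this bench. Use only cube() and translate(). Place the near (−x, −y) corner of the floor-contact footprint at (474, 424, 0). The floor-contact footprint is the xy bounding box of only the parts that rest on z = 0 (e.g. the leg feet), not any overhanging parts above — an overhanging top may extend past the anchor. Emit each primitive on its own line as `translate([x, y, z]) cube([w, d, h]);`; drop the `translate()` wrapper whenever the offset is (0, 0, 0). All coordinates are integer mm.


translate([474, 424, 417]) cube([1633, 300, 31]);
translate([474, 424, 0]) cube([54, 54, 417]);
translate([474, 670, 0]) cube([54, 54, 417]);
translate([2053, 424, 0]) cube([54, 54, 417]);
translate([2053, 670, 0]) cube([54, 54, 417]);


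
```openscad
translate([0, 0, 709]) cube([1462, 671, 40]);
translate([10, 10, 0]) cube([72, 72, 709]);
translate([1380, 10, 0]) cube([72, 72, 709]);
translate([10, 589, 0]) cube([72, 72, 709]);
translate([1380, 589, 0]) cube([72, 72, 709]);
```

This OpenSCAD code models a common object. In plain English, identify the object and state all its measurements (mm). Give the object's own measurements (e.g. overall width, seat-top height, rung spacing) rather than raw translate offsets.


A table: top 1462 mm (x) × 671 mm (y), 40 mm thick, upper face at z = 749 mm, on four 72×72 mm square legs, each inset 10 mm from the nearest pair of top edges from z = 0 to the bottom of the top.


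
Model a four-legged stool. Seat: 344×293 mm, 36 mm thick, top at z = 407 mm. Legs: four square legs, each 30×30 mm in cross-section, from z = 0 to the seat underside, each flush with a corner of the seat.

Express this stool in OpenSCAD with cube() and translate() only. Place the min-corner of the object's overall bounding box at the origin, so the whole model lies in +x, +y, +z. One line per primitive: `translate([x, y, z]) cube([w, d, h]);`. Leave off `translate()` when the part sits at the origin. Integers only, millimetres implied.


translate([0, 0, 371]) cube([344, 293, 36]);
cube([30, 30, 371]);
translate([314, 0, 0]) cube([30, 30, 371]);
translate([0, 263, 0]) cube([30, 30, 371]);
translate([314, 263, 0]) cube([30, 30, 371]);


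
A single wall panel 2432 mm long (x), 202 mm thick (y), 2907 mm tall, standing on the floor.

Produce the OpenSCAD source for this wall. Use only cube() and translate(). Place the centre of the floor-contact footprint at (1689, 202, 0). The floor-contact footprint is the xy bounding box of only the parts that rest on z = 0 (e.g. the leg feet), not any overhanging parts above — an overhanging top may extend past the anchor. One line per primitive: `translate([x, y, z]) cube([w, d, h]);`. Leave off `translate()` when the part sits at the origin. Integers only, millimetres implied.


translate([473, 101, 0]) cube([2432, 202, 2907]);


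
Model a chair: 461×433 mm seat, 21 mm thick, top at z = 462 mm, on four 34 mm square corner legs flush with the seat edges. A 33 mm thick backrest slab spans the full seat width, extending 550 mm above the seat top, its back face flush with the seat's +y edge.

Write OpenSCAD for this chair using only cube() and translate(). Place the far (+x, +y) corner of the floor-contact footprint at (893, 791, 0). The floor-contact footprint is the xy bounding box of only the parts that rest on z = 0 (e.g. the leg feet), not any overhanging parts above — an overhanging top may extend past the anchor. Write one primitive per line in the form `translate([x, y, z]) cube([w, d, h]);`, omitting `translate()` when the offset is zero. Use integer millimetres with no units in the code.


translate([432, 358, 441]) cube([461, 433, 21]);
translate([432, 358, 0]) cube([34, 34, 441]);
translate([859, 358, 0]) cube([34, 34, 441]);
translate([432, 757, 0]) cube([34, 34, 441]);
translate([859, 757, 0]) cube([34, 34, 441]);
translate([432, 758, 462]) cube([461, 33, 550]);


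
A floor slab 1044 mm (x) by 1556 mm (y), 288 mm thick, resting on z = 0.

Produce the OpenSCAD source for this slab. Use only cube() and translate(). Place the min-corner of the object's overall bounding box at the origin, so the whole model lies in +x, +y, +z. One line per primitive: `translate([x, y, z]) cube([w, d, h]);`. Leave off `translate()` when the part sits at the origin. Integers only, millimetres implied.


cube([1044, 1556, 288]);


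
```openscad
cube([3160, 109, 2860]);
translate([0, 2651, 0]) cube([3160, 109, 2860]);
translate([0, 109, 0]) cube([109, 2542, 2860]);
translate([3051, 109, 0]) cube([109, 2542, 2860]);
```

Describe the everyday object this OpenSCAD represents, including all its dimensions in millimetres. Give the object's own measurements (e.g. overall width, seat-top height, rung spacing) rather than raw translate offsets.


The wall frame of a small rectangular building: four walls, each 2860 mm tall and 109 mm thick, enclosing a footprint 3160 mm (x) by 2760 mm (y) outside-to-outside, with no floor or roof. The front and back walls (the −y and +y sides) span the full width; the two side walls fit between them.


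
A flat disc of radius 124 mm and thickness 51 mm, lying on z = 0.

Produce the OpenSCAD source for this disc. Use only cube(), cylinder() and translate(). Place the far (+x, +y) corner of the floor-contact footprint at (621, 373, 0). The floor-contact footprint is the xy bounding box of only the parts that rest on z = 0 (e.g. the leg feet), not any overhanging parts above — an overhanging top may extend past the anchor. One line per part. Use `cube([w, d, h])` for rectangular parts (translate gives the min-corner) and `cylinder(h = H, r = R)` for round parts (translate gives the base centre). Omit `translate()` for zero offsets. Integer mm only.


translate([497, 249, 0]) cylinder(h = 51, r = 124);


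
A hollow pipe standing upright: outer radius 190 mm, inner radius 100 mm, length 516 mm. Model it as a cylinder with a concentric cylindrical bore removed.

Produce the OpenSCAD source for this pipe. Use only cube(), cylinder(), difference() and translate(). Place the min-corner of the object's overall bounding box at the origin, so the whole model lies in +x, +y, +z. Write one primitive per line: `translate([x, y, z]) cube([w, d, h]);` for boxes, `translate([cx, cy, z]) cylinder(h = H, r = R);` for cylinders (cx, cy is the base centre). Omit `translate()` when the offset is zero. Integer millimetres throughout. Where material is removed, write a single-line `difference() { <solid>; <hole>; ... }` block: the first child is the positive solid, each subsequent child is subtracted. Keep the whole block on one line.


difference() { translate([190, 190, 0]) cylinder(h = 516, r = 190); translate([190, 190, 0]) cylinder(h = 516, r = 100); }


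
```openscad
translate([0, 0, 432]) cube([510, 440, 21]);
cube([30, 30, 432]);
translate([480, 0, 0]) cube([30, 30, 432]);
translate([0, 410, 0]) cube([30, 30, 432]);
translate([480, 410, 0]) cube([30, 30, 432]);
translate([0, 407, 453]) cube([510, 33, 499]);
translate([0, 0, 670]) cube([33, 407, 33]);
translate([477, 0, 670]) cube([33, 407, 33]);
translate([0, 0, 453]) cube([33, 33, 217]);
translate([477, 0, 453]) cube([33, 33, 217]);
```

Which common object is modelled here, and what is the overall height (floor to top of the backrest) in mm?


A chair. The overall height is 952 mm.

A slab on four corner posts with a tall panel at the back — a chair. The seat slab sits at z = 432 with thickness 21, and the 499 mm backrest starts at the seat top, so the overall height is 432 + 21 + 499 = 952 mm.


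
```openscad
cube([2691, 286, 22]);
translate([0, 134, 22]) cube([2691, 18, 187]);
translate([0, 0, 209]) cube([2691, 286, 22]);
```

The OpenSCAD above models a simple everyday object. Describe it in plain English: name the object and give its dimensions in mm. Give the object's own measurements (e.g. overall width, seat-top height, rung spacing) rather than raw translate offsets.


An I-beam lying along x, 2691 mm long. Overall section height 231 mm. Two flanges 286 mm wide (y) and 22 mm thick, one on the floor and one at the top; a web 18 mm thick runs between them, centred on the flange width.


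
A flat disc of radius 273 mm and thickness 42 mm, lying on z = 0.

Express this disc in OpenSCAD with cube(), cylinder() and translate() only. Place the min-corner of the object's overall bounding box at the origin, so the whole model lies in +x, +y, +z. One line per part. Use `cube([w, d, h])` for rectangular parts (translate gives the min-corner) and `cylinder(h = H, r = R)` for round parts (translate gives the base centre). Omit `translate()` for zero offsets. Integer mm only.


translate([273, 273, 0]) cylinder(h = 42, r = 273);


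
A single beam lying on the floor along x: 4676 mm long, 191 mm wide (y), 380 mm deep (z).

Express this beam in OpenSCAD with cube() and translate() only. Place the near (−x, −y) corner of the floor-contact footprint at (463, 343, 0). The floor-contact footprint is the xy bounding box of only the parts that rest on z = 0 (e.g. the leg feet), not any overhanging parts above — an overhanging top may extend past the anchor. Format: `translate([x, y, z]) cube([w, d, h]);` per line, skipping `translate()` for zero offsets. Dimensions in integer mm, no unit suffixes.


translate([463, 343, 0]) cube([4676, 191, 380]);


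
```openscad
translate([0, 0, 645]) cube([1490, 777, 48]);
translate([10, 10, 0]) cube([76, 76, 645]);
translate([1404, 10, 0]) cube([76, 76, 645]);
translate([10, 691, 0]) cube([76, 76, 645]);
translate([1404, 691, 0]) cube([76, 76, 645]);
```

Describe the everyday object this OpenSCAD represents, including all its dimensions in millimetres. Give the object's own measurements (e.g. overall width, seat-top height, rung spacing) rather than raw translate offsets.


A rectangular dining table. The top is 1490×777×48 mm with its upper surface at z = 693 mm. It stands on four 76×76 mm square legs, each inset 10 mm from the nearest pair of top edges, running from the floor to the underside of the top.


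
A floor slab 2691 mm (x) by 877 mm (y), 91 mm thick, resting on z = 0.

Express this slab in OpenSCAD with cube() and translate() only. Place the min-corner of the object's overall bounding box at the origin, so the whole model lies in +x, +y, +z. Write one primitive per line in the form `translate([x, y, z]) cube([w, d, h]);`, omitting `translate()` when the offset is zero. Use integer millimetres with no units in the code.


cube([2691, 877, 91]);


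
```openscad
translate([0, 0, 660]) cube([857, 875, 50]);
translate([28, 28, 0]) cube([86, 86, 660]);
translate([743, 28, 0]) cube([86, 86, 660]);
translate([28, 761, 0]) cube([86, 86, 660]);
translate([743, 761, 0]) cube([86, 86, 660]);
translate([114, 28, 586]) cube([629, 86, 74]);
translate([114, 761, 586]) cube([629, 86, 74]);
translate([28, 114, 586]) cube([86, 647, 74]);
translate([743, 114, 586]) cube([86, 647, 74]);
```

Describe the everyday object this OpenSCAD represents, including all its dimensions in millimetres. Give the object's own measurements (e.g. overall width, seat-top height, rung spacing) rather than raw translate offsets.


A rectangular dining table. The top is 857×875×50 mm with its upper surface at z = 710 mm. It stands on four 86×86 mm square legs, each inset 28 mm from the nearest pair of top edges, running from the floor to the underside of the top. Four apron rails, 86 mm thick and 74 mm tall, run between adjacent legs with their top edges flush with the underside of the top and their outer faces flush with the legs' outer faces.


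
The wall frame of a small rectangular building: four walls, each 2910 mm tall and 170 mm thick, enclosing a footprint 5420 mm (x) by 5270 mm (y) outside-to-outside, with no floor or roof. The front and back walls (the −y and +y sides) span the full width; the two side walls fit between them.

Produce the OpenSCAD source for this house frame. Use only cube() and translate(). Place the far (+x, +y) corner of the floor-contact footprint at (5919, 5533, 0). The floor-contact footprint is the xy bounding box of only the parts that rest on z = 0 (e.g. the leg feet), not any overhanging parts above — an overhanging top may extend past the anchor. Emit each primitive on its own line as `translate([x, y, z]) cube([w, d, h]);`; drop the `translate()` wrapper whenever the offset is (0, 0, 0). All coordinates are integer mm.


translate([499, 263, 0]) cube([5420, 170, 2910]);
translate([499, 5363, 0]) cube([5420, 170, 2910]);
translate([499, 433, 0]) cube([170, 4930, 2910]);
translate([5749, 433, 0]) cube([170, 4930, 2910]);


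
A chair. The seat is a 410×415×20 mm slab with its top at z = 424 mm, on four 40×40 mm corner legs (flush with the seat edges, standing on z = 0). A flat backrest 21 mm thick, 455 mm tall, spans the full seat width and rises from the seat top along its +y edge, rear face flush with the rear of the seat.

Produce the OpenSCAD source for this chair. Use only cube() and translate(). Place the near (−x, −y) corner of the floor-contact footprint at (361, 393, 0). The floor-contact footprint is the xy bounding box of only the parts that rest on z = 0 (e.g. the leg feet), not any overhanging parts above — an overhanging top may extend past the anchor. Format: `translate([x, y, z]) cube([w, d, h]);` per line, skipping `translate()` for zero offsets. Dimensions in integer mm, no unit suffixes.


translate([361, 393, 404]) cube([410, 415, 20]);
translate([361, 393, 0]) cube([40, 40, 404]);
translate([731, 393, 0]) cube([40, 40, 404]);
translate([361, 768, 0]) cube([40, 40, 404]);
translate([731, 768, 0]) cube([40, 40, 404]);
translate([361, 787, 424]) cube([410, 21, 455]);


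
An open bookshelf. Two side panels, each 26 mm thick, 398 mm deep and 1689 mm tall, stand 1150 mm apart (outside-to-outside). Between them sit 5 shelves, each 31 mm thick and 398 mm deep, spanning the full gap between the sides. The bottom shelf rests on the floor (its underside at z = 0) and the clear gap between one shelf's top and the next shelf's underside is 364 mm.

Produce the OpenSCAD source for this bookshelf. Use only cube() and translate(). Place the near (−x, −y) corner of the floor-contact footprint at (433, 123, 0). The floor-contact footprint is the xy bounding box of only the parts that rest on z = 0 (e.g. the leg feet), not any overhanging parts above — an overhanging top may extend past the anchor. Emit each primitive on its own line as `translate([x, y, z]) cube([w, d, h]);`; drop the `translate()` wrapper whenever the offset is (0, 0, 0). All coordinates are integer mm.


translate([433, 123, 0]) cube([26, 398, 1689]);
translate([1557, 123, 0]) cube([26, 398, 1689]);
translate([459, 123, 0]) cube([1098, 398, 31]);
translate([459, 123, 395]) cube([1098, 398, 31]);
translate([459, 123, 790]) cube([1098, 398, 31]);
translate([459, 123, 1185]) cube([1098, 398, 31]);
translate([459, 123, 1580]) cube([1098, 398, 31]);


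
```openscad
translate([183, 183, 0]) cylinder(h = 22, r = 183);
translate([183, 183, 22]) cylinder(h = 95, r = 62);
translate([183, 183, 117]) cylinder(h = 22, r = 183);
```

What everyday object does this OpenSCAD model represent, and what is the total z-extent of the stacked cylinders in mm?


A spool. The overall height is 139 mm.

Three coaxial cylinders, large–small–large — a spool. Two 22 mm flanges and a 95 mm core give 22 + 95 + 22 = 139 mm.


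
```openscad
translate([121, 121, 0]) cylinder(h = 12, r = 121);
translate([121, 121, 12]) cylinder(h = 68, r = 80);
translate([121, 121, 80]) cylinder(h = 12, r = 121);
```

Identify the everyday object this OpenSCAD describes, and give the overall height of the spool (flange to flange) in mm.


A spool. The overall height is 92 mm.

Three coaxial cylinders, large–small–large — a spool. Two 12 mm flanges and a 68 mm core give 12 + 68 + 12 = 92 mm.


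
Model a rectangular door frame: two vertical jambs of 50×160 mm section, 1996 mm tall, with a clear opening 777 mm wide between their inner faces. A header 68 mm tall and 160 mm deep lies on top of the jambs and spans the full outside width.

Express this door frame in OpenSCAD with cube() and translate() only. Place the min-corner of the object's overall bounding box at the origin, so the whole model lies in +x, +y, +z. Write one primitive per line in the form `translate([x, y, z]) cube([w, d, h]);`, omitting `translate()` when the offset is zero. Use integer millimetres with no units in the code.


cube([50, 160, 1996]);
translate([827, 0, 0]) cube([50, 160, 1996]);
translate([0, 0, 1996]) cube([877, 160, 68]);


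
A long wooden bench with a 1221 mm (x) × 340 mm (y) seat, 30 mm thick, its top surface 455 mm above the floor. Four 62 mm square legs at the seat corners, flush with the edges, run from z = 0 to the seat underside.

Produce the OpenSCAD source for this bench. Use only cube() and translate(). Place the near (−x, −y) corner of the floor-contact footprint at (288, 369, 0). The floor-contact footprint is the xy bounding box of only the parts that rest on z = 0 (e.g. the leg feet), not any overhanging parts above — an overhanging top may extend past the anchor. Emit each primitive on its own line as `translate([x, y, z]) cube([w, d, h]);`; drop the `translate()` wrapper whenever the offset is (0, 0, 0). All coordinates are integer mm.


translate([288, 369, 425]) cube([1221, 340, 30]);
translate([288, 369, 0]) cube([62, 62, 425]);
translate([288, 647, 0]) cube([62, 62, 425]);
translate([1447, 369, 0]) cube([62, 62, 425]);
translate([1447, 647, 0]) cube([62, 62, 425]);


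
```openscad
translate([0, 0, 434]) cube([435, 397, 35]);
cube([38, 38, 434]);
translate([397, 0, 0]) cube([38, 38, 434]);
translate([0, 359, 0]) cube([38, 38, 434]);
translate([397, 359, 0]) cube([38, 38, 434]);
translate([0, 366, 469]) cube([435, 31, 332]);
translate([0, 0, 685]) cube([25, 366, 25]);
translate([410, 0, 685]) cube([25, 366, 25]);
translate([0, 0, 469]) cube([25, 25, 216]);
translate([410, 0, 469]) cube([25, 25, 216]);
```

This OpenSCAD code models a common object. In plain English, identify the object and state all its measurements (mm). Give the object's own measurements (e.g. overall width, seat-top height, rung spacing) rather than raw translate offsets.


A chair. The seat is a 435×397×35 mm slab with its top at z = 469 mm, on four 38×38 mm corner legs (flush with the seat edges, standing on z = 0). A flat backrest 31 mm thick, 332 mm tall, spans the full seat width and rises from the seat top along its +y edge, rear face flush with the rear of the seat. Two armrests of 25×25 mm section run along each side from the seat's front edge to the front of the backrest, top faces 241 mm above the seat top and outer faces flush with the seat's x-edges; a 25×25 mm post under the front of each armrest stands on the seat at the front corner.


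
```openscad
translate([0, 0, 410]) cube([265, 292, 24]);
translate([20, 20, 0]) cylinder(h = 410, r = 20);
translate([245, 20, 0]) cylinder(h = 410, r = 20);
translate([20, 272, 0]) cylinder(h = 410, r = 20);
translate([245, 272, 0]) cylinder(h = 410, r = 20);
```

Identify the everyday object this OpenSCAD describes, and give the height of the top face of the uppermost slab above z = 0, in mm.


A stool. The seat height is 434 mm.

A 265×292×24 slab at z = 410 on four corner cylinders — a stool. The seat top is 410 + 24 = 434 mm.


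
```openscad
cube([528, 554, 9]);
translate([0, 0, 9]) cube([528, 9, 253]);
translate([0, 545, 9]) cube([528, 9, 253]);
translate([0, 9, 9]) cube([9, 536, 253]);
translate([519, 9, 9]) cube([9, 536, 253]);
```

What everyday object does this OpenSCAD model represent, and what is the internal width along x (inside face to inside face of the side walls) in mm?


An open box. The internal width is 510 mm.

A 528×554 base slab with four walls standing on it — an open box. The base is 528 mm wide and the walls are 9 mm thick, so the internal width is 528 − 2 × 9 = 510 mm.


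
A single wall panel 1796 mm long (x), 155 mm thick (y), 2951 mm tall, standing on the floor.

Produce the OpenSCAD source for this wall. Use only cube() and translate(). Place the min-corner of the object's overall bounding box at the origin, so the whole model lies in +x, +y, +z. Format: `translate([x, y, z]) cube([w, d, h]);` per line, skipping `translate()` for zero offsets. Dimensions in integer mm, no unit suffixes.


cube([1796, 155, 2951]);


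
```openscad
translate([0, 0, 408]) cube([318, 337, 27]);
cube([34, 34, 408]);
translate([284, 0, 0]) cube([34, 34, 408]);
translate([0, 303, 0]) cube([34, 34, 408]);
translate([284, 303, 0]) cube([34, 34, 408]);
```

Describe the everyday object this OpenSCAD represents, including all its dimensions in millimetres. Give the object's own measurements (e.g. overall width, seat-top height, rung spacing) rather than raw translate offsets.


A four-legged stool. The seat is a 318×337×27 mm slab whose top surface is at z = 435 mm; four square legs, each 34×34 mm in cross-section, run from the floor (z = 0) to the underside of the seat, each flush with a corner of the seat.


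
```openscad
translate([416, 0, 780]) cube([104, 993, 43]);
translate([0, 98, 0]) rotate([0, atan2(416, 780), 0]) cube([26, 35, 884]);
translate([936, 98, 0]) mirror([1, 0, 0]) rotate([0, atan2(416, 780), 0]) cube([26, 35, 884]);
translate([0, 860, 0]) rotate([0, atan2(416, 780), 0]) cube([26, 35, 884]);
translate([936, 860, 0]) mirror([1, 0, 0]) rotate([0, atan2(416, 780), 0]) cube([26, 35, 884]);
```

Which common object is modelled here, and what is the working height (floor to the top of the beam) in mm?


A sawhorse. The overall height is 823 mm.

A beam across two mirrored pairs of raked legs — a sawhorse. The beam's underside is at z = 780 (matching the legs' vertical rise in atan2(416, 780)) and the beam is 43 mm tall, so its top is at 780 + 43 = 823 mm. The raked legs top out at the beam's underside, so that is the highest point.


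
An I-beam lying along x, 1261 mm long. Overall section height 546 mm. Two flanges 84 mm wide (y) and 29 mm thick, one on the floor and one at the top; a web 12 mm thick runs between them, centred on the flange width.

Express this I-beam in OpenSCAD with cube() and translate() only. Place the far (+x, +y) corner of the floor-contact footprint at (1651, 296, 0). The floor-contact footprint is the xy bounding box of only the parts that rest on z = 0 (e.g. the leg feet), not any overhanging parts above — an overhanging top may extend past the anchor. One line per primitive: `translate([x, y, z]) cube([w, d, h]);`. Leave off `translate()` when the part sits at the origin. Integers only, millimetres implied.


translate([390, 212, 0]) cube([1261, 84, 29]);
translate([390, 248, 29]) cube([1261, 12, 488]);
translate([390, 212, 517]) cube([1261, 84, 29]);


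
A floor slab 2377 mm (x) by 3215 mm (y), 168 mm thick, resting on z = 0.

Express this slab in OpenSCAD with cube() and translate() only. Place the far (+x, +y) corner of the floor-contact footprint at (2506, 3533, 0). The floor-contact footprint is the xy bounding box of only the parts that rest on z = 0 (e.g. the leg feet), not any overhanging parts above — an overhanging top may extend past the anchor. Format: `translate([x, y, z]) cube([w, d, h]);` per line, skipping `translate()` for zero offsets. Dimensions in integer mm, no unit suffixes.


translate([129, 318, 0]) cube([2377, 3215, 168]);


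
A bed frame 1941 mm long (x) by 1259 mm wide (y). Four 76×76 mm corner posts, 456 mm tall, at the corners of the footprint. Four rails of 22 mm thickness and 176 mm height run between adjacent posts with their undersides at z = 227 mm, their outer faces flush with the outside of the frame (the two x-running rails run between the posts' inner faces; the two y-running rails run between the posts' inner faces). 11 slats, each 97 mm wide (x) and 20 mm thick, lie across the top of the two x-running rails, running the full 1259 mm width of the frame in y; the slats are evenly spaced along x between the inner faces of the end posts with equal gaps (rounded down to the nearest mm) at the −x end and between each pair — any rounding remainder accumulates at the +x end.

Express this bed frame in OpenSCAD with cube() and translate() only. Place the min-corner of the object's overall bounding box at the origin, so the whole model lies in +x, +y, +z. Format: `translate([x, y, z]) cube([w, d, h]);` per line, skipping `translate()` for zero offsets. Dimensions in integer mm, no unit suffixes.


// slat z = rail_z + rail_h = 227 + 176 = 403
// slat gap = ⌊(1789 − 11·97) / 12⌋ = 60
cube([76, 76, 456]);
translate([0, 1183, 0]) cube([76, 76, 456]);
translate([1865, 0, 0]) cube([76, 76, 456]);
translate([1865, 1183, 0]) cube([76, 76, 456]);
translate([76, 0, 227]) cube([1789, 22, 176]);
translate([76, 1237, 227]) cube([1789, 22, 176]);
translate([0, 76, 227]) cube([22, 1107, 176]);
translate([1919, 76, 227]) cube([22, 1107, 176]);
translate([136, 0, 403]) cube([97, 1259, 20]);
translate([293, 0, 403]) cube([97, 1259, 20]);
translate([450, 0, 403]) cube([97, 1259, 20]);
translate([607, 0, 403]) cube([97, 1259, 20]);
translate([764, 0, 403]) cube([97, 1259, 20]);
translate([921, 0, 403]) cube([97, 1259, 20]);
translate([1078, 0, 403]) cube([97, 1259, 20]);
translate([1235, 0, 403]) cube([97, 1259, 20]);
translate([1392, 0, 403]) cube([97, 1259, 20]);
translate([1549, 0, 403]) cube([97, 1259, 20]);
translate([1706, 0, 403]) cube([97, 1259, 20]);


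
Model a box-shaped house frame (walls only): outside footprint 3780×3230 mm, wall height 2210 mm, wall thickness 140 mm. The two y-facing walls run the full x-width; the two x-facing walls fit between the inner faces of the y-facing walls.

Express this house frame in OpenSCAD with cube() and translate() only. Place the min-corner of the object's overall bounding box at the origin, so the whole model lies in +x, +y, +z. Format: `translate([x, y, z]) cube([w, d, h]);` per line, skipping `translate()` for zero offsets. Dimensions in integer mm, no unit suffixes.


cube([3780, 140, 2210]);
translate([0, 3090, 0]) cube([3780, 140, 2210]);
translate([0, 140, 0]) cube([140, 2950, 2210]);
translate([3640, 140, 0]) cube([140, 2950, 2210]);


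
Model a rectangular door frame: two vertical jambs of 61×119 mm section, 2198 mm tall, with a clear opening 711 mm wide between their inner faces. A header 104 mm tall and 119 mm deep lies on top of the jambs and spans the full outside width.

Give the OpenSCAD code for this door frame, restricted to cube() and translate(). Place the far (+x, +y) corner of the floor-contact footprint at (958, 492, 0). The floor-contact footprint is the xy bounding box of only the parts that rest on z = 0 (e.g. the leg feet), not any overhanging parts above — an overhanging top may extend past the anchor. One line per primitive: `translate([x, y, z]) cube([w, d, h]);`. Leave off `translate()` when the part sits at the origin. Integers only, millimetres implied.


translate([125, 373, 0]) cube([61, 119, 2198]);
translate([897, 373, 0]) cube([61, 119, 2198]);
translate([125, 373, 2198]) cube([833, 119, 104]);


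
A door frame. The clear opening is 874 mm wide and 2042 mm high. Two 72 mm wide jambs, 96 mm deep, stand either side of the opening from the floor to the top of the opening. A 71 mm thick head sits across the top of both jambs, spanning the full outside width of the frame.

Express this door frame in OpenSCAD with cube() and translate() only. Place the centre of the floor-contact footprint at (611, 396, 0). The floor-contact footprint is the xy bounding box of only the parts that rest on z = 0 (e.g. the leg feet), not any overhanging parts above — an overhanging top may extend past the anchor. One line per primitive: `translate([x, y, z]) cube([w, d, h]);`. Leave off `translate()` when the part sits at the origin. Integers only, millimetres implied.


translate([102, 348, 0]) cube([72, 96, 2042]);
translate([1048, 348, 0]) cube([72, 96, 2042]);
translate([102, 348, 2042]) cube([1018, 96, 71]);


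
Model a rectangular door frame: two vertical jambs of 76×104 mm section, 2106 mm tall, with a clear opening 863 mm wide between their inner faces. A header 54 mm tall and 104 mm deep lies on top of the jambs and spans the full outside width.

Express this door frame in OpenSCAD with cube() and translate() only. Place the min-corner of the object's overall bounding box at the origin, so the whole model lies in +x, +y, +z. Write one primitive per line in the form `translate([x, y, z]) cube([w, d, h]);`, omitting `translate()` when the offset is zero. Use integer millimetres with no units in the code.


cube([76, 104, 2106]);
translate([939, 0, 0]) cube([76, 104, 2106]);
translate([0, 0, 2106]) cube([1015, 104, 54]);


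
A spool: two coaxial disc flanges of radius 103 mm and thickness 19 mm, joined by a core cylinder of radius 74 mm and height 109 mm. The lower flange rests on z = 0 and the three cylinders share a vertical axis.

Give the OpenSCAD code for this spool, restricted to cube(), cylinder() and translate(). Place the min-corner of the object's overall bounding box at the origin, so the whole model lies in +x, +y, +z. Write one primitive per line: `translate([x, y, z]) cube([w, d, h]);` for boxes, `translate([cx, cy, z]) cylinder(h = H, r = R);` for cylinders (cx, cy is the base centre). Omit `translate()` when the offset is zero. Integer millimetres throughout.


translate([103, 103, 0]) cylinder(h = 19, r = 103);
translate([103, 103, 19]) cylinder(h = 109, r = 74);
translate([103, 103, 128]) cylinder(h = 19, r = 103);


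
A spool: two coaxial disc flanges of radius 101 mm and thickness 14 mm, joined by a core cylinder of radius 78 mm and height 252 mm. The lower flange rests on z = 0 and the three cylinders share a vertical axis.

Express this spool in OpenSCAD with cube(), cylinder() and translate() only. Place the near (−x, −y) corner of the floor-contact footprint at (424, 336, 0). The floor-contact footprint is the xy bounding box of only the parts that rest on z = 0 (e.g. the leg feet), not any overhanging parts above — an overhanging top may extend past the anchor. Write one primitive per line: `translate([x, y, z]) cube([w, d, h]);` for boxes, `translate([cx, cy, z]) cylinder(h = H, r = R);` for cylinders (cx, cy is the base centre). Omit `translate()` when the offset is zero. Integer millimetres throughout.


translate([525, 437, 0]) cylinder(h = 14, r = 101);
translate([525, 437, 14]) cylinder(h = 252, r = 78);
translate([525, 437, 266]) cylinder(h = 14, r = 101);


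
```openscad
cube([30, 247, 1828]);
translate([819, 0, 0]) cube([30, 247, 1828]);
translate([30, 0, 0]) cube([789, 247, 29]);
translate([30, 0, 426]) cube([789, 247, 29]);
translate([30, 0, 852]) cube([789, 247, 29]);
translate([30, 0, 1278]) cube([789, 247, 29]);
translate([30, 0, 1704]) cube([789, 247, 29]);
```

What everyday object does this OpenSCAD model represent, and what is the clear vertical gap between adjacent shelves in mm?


A bookshelf. The clear shelf gap is 397 mm.

Two tall side panels with 5 horizontal boards between them — a bookshelf. The first two shelf undersides are at z = 0 and z = 426; with shelf thickness 29, the clear gap is 426 − 0 − 29 = 397 mm.


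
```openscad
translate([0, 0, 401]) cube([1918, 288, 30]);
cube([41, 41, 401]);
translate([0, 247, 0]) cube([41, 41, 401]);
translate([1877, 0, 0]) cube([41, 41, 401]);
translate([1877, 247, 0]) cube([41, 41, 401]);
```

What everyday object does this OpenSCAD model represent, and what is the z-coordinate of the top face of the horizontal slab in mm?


A bench. The seat-top height is 431 mm.

A long slab on four corner posts — a bench. The slab sits at z = 401 with thickness 30, so the top is 401 + 30 = 431 mm.


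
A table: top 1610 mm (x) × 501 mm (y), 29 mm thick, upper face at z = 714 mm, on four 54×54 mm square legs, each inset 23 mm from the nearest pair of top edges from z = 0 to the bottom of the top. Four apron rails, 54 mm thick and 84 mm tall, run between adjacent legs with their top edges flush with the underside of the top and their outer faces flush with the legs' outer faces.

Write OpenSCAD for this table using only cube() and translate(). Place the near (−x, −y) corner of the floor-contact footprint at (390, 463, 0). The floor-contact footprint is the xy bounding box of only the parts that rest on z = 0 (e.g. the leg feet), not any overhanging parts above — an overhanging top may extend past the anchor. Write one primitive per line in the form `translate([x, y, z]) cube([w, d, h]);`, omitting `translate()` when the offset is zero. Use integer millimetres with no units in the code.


translate([367, 440, 685]) cube([1610, 501, 29]);
translate([390, 463, 0]) cube([54, 54, 685]);
translate([1900, 463, 0]) cube([54, 54, 685]);
translate([390, 864, 0]) cube([54, 54, 685]);
translate([1900, 864, 0]) cube([54, 54, 685]);
translate([444, 463, 601]) cube([1456, 54, 84]);
translate([444, 864, 601]) cube([1456, 54, 84]);
translate([390, 517, 601]) cube([54, 347, 84]);
translate([1900, 517, 601]) cube([54, 347, 84]);


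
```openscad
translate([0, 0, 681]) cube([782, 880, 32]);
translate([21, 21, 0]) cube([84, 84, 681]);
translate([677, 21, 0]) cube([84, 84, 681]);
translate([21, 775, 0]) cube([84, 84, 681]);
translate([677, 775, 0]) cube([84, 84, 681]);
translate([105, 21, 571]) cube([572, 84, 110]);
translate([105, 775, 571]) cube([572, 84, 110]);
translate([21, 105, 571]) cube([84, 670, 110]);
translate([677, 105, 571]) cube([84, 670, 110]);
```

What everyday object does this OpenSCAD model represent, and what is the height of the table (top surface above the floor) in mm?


A table. The table height is 713 mm.

A 782×880×32 slab sits at z = 681 on four 84 mm square posts — a table. The top surface is at 681 + 32 = 713 mm.


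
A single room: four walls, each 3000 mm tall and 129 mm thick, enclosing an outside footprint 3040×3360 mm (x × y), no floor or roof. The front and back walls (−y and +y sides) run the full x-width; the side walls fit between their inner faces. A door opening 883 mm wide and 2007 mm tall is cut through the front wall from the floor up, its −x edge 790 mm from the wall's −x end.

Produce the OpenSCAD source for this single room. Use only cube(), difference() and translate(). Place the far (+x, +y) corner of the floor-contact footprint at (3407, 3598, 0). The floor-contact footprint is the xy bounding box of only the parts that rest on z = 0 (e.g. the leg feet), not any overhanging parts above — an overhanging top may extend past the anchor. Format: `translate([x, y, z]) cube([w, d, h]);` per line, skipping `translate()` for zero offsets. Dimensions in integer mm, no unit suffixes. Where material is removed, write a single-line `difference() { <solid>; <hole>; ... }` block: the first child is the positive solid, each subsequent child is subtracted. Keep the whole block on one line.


difference() { translate([367, 238, 0]) cube([3040, 129, 3000]); translate([1157, 238, 0]) cube([883, 129, 2007]); }
translate([367, 3469, 0]) cube([3040, 129, 3000]);
translate([367, 367, 0]) cube([129, 3102, 3000]);
translate([3278, 367, 0]) cube([129, 3102, 3000]);


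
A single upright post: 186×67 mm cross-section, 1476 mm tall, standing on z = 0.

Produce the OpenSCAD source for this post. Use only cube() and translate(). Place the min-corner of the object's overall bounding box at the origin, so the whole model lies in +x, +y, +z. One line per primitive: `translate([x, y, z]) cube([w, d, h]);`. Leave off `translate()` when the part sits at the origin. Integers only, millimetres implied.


cube([186, 67, 1476]);


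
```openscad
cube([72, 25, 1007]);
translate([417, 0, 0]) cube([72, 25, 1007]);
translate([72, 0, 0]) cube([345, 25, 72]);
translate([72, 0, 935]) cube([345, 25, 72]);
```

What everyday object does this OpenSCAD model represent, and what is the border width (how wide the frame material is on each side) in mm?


A picture frame. The border width is 72 mm.

Four thin pieces enclosing a rectangular opening — a picture frame. The two full-height stiles are 1007 mm tall; the top rail sits at z = 935 and is 72 mm tall, so the border above the opening is 1007 − 935 = 72 mm, matching the stile x-width.


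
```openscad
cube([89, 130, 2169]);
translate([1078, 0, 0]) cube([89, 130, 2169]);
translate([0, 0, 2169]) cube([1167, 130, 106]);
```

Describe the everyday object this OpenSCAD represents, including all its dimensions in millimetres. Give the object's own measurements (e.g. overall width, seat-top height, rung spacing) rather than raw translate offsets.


A door frame. The clear opening is 989 mm wide and 2169 mm high. Two 89 mm wide jambs, 130 mm deep, stand either side of the opening from the floor to the top of the opening. A 106 mm thick head sits across the top of both jambs, spanning the full outside width of the frame.


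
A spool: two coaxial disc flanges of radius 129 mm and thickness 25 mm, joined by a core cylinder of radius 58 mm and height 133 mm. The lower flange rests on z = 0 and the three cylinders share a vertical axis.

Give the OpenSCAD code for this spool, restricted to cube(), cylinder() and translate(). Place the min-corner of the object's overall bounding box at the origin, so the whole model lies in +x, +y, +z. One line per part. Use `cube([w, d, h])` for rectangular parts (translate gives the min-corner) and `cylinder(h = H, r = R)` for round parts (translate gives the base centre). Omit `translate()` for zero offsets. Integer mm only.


translate([129, 129, 0]) cylinder(h = 25, r = 129);
translate([129, 129, 25]) cylinder(h = 133, r = 58);
translate([129, 129, 158]) cylinder(h = 25, r = 129);


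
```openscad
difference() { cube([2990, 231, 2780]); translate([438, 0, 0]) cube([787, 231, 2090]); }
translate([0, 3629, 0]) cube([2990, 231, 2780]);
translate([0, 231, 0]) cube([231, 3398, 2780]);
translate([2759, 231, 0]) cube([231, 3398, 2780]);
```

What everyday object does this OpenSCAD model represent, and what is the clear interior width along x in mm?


A single room. The interior width is 2528 mm.

Four walls enclosing a rectangle with a door in the front wall — a room. Outside width 2990 minus two 231 mm walls gives 2528 mm.


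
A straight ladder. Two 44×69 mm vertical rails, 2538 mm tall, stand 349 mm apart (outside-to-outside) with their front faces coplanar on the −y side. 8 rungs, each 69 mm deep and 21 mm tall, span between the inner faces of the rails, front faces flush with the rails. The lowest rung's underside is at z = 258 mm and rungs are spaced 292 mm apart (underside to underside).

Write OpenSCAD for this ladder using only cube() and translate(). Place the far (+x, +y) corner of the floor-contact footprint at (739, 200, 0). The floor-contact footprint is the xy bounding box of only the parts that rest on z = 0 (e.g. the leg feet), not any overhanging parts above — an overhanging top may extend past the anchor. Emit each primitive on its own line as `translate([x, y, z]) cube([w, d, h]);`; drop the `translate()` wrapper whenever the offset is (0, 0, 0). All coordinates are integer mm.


// rung span = 349 - 2*44 = 261
// rung[k] z = 258 + k*292
translate([390, 131, 0]) cube([44, 69, 2538]);
translate([695, 131, 0]) cube([44, 69, 2538]);
translate([434, 131, 258]) cube([261, 69, 21]);
translate([434, 131, 550]) cube([261, 69, 21]);
translate([434, 131, 842]) cube([261, 69, 21]);
translate([434, 131, 1134]) cube([261, 69, 21]);
translate([434, 131, 1426]) cube([261, 69, 21]);
translate([434, 131, 1718]) cube([261, 69, 21]);
translate([434, 131, 2010]) cube([261, 69, 21]);
translate([434, 131, 2302]) cube([261, 69, 21]);


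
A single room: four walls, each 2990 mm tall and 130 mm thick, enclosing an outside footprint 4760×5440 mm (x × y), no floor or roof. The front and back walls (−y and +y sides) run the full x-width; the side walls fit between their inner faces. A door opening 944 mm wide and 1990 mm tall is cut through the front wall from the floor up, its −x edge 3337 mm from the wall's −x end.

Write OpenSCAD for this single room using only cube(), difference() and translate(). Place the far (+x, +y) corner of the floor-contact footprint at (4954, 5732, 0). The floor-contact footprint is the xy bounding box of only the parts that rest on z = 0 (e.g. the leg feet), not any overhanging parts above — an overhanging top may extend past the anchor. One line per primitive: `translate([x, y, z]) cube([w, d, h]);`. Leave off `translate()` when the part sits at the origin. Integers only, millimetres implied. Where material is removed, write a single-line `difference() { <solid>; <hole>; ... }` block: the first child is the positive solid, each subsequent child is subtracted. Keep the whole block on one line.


difference() { translate([194, 292, 0]) cube([4760, 130, 2990]); translate([3531, 292, 0]) cube([944, 130, 1990]); }
translate([194, 5602, 0]) cube([4760, 130, 2990]);
translate([194, 422, 0]) cube([130, 5180, 2990]);
translate([4824, 422, 0]) cube([130, 5180, 2990]);
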